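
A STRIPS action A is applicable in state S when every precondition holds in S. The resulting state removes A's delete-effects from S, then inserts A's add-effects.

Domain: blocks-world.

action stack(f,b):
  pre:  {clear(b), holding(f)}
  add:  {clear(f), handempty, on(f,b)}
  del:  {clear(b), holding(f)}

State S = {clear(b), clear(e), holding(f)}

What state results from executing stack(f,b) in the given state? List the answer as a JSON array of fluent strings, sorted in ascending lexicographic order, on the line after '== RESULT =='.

Compute (S \ del) ∪ add:
  pre ⊆ S: {clear(b), holding(f)} ⊆ S  — applicable
  S \ del = {clear(e)}
  ∪ add   = {clear(e), clear(f), handempty, on(f,b)}

== RESULT ==
["clear(e)", "clear(f)", "handempty", "on(f,b)"]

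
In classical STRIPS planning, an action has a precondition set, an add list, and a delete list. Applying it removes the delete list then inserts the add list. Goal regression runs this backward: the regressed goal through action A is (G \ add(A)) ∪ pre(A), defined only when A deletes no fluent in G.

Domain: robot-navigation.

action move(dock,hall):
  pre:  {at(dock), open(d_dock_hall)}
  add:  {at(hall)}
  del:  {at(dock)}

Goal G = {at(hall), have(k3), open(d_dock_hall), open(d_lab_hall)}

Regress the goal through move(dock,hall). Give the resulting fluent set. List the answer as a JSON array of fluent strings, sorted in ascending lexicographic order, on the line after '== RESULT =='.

Compute (G \ add) ∪ pre:
  G ∩ del = {}  (empty — regression defined)
  G \ add = {at(hall), have(k3), open(d_dock_hall), open(d_lab_hall)} \ {at(hall)} = {have(k3), open(d_dock_hall), open(d_lab_hall)}
  ∪ pre   = {have(k3), open(d_dock_hall), open(d_lab_hall)} ∪ {at(dock), open(d_dock_hall)}
          = {at(dock), have(k3), open(d_dock_hall), open(d_lab_hall)}

== RESULT ==
["at(dock)", "have(k3)", "open(d_dock_hall)", "open(d_lab_hall)"]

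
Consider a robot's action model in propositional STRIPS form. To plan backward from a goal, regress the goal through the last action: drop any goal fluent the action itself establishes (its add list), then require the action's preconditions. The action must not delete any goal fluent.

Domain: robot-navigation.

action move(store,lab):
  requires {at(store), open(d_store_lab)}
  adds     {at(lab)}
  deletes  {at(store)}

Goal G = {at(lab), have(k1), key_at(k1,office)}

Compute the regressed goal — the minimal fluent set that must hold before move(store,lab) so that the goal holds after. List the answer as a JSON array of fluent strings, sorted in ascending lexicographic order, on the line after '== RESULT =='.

Regress:
  G ∩ del = {}  (empty — regression defined)
  G \ add = {at(lab), have(k1), key_at(k1,office)} \ {at(lab)} = {have(k1), key_at(k1,office)}
  ∪ pre   = {have(k1), key_at(k1,office)} ∪ {at(store), open(d_store_lab)}
          = {at(store), have(k1), key_at(k1,office), open(d_store_lab)}

== RESULT ==
["at(store)", "have(k1)", "key_at(k1,office)", "open(d_store_lab)"]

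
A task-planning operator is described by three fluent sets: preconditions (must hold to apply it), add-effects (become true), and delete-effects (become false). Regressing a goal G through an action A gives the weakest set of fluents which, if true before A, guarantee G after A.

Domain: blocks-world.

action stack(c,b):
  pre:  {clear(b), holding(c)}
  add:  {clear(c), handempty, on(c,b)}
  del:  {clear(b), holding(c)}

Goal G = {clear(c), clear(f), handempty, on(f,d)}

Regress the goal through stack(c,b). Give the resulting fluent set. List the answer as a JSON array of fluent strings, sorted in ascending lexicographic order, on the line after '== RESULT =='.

Regress:
  G ∩ del = {}  (empty — regression defined)
  G \ add = {clear(c), clear(f), handempty, on(f,d)} \ {clear(c), handempty, on(c,b)} = {clear(f), on(f,d)}
  ∪ pre   = {clear(f), on(f,d)} ∪ {clear(b), holding(c)}
          = {clear(b), clear(f), holding(c), on(f,d)}

== RESULT ==
["clear(b)", "clear(f)", "holding(c)", "on(f,d)"]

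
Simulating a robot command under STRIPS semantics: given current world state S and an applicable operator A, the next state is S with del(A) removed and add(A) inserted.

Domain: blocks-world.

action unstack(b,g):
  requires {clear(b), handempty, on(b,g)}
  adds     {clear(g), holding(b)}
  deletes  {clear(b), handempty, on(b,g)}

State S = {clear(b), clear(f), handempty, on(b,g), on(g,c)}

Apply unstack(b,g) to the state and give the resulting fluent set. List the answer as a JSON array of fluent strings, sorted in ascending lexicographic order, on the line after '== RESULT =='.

Compute (S \ del) ∪ add:
  pre ⊆ S: {clear(b), handempty, on(b,g)} ⊆ S  — applicable
  S \ del = {clear(f), on(g,c)}
  ∪ add   = {clear(f), clear(g), holding(b), on(g,c)}

== RESULT ==
["clear(f)", "clear(g)", "holding(b)", "on(g,c)"]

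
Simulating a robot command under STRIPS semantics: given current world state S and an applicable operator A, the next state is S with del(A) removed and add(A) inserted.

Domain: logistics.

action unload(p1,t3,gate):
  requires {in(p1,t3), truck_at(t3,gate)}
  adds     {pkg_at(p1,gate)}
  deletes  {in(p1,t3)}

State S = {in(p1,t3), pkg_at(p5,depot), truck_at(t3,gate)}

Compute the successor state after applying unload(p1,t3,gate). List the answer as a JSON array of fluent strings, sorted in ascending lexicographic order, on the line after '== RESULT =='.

Compute (S \ del) ∪ add:
  pre ⊆ S: {in(p1,t3), truck_at(t3,gate)} ⊆ S  — applicable
  S \ del = {pkg_at(p5,depot), truck_at(t3,gate)}
  ∪ add   = {pkg_at(p1,gate), pkg_at(p5,depot), truck_at(t3,gate)}

== RESULT ==
["pkg_at(p1,gate)", "pkg_at(p5,depot)", "truck_at(t3,gate)"]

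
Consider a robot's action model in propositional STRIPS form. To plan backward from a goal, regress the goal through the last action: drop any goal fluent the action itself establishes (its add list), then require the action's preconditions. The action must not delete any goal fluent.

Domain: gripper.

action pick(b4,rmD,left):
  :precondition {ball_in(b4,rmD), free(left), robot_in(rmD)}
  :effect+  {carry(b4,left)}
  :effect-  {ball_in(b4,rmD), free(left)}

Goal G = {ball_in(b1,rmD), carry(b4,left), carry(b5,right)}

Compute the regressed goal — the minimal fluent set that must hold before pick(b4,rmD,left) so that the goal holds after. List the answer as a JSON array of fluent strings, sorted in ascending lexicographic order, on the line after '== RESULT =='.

Regress:
  G ∩ del = {}  (empty — regression defined)
  G \ add = {ball_in(b1,rmD), carry(b4,left), carry(b5,right)} \ {carry(b4,left)} = {ball_in(b1,rmD), carry(b5,right)}
  ∪ pre   = {ball_in(b1,rmD), carry(b5,right)} ∪ {ball_in(b4,rmD), free(left), robot_in(rmD)}
          = {ball_in(b1,rmD), ball_in(b4,rmD), carry(b5,right), free(left), robot_in(rmD)}

== RESULT ==
["ball_in(b1,rmD)", "ball_in(b4,rmD)", "carry(b5,right)", "free(left)", "robot_in(rmD)"]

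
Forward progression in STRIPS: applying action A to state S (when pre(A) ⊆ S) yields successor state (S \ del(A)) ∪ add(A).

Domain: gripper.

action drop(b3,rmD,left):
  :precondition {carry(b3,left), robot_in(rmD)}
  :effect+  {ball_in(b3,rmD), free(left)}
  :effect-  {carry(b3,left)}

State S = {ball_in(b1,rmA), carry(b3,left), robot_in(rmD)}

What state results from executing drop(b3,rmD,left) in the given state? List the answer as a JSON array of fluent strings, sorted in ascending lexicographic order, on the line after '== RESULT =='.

Progress:
  pre ⊆ S: {carry(b3,left), robot_in(rmD)} ⊆ S  — applicable
  S \ del = {ball_in(b1,rmA), robot_in(rmD)}
  ∪ add   = {ball_in(b1,rmA), ball_in(b3,rmD), free(left), robot_in(rmD)}

== RESULT ==
["ball_in(b1,rmA)", "ball_in(b3,rmD)", "free(left)", "robot_in(rmD)"]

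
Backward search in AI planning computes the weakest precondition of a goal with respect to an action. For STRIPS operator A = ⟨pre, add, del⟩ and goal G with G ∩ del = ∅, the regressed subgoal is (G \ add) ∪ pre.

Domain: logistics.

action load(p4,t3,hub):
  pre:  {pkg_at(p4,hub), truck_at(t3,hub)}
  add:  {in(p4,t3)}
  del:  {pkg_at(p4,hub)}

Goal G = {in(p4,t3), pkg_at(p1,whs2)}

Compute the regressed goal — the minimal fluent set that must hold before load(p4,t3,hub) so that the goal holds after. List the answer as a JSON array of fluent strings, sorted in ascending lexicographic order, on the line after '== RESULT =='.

Regress:
  G ∩ del = {}  (empty — regression defined)
  G \ add = {in(p4,t3), pkg_at(p1,whs2)} \ {in(p4,t3)} = {pkg_at(p1,whs2)}
  ∪ pre   = {pkg_at(p1,whs2)} ∪ {pkg_at(p4,hub), truck_at(t3,hub)}
          = {pkg_at(p1,whs2), pkg_at(p4,hub), truck_at(t3,hub)}

== RESULT ==
["pkg_at(p1,whs2)", "pkg_at(p4,hub)", "truck_at(t3,hub)"]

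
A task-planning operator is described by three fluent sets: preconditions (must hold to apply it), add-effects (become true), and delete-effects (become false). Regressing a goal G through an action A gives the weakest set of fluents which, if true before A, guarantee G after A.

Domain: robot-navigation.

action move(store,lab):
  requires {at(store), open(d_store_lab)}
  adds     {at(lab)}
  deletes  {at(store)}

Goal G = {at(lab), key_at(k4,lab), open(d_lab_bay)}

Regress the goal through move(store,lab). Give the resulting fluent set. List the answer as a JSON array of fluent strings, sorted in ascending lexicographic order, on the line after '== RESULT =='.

Compute (G \ add) ∪ pre:
  G ∩ del = {}  (empty — regression defined)
  G \ add = {at(lab), key_at(k4,lab), open(d_lab_bay)} \ {at(lab)} = {key_at(k4,lab), open(d_lab_bay)}
  ∪ pre   = {key_at(k4,lab), open(d_lab_bay)} ∪ {at(store), open(d_store_lab)}
          = {at(store), key_at(k4,lab), open(d_lab_bay), open(d_store_lab)}

== RESULT ==
["at(store)", "key_at(k4,lab)", "open(d_lab_bay)", "open(d_store_lab)"]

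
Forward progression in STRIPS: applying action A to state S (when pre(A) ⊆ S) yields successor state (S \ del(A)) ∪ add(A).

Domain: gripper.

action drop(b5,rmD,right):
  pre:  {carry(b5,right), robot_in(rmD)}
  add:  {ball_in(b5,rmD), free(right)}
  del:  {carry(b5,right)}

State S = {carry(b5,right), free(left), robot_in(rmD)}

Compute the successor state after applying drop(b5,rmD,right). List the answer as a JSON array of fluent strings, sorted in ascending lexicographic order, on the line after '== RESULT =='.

Progress:
  pre ⊆ S: {carry(b5,right), robot_in(rmD)} ⊆ S  — applicable
  S \ del = {free(left), robot_in(rmD)}
  ∪ add   = {ball_in(b5,rmD), free(left), free(right), robot_in(rmD)}

== RESULT ==
["ball_in(b5,rmD)", "free(left)", "free(right)", "robot_in(rmD)"]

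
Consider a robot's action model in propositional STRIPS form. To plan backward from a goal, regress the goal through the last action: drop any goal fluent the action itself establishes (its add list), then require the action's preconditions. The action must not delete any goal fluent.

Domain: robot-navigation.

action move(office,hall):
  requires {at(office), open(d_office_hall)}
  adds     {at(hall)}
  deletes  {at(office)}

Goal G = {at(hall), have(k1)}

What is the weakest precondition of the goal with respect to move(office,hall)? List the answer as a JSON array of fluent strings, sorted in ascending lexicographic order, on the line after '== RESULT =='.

Compute (G \ add) ∪ pre:
  G ∩ del = {}  (empty — regression defined)
  G \ add = {at(hall), have(k1)} \ {at(hall)} = {have(k1)}
  ∪ pre   = {have(k1)} ∪ {at(office), open(d_office_hall)}
          = {at(office), have(k1), open(d_office_hall)}

== RESULT ==
["at(office)", "have(k1)", "open(d_office_hall)"]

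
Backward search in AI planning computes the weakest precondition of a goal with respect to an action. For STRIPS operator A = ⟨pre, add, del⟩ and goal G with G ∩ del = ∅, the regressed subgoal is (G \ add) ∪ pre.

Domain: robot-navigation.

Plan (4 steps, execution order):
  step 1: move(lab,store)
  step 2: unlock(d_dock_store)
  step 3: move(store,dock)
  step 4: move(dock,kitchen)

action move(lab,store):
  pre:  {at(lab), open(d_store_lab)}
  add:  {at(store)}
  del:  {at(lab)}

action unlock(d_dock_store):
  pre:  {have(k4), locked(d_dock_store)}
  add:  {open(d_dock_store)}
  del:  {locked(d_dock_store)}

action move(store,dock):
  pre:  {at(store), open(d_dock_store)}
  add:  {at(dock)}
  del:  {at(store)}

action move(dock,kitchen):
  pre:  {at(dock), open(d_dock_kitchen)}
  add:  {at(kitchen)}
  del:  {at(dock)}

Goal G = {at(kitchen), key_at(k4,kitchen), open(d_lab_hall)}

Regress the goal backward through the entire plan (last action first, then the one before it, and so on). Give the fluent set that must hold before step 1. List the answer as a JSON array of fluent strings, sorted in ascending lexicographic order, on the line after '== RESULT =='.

Regress step by step:
  through step 4 (move(dock,kitchen)): drop {at(kitchen)}, keep {key_at(k4,kitchen), open(d_lab_hall)}, require {at(dock), open(d_dock_kitchen)}
    → {at(dock), key_at(k4,kitchen), open(d_dock_kitchen), open(d_lab_hall)}
  through step 3 (move(store,dock)): drop {at(dock)}, keep {key_at(k4,kitchen), open(d_dock_kitchen), open(d_lab_hall)}, require {at(store), open(d_dock_store)}
    → {at(store), key_at(k4,kitchen), open(d_dock_kitchen), open(d_dock_store), open(d_lab_hall)}
  through step 2 (unlock(d_dock_store)): drop {open(d_dock_store)}, keep {at(store), key_at(k4,kitchen), open(d_dock_kitchen), open(d_lab_hall)}, require {have(k4), locked(d_dock_store)}
    → {at(store), have(k4), key_at(k4,kitchen), locked(d_dock_store), open(d_dock_kitchen), open(d_lab_hall)}
  through step 1 (move(lab,store)): drop {at(store)}, keep {have(k4), key_at(k4,kitchen), locked(d_dock_store), open(d_dock_kitchen), open(d_lab_hall)}, require {at(lab), open(d_store_lab)}
    → {at(lab), have(k4), key_at(k4,kitchen), locked(d_dock_store), open(d_dock_kitchen), open(d_lab_hall), open(d_store_lab)}

== RESULT ==
["at(lab)", "have(k4)", "key_at(k4,kitchen)", "locked(d_dock_store)", "open(d_dock_kitchen)", "open(d_lab_hall)", "open(d_store_lab)"]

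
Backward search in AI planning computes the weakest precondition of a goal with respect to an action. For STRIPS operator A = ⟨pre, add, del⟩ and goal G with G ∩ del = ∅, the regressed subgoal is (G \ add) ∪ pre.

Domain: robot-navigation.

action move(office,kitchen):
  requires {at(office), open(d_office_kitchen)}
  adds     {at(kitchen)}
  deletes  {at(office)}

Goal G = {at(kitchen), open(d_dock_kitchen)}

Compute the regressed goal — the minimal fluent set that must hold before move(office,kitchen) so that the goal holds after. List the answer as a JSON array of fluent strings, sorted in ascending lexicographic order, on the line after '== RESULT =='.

Regress:
  G ∩ del = {}  (empty — regression defined)
  G \ add = {at(kitchen), open(d_dock_kitchen)} \ {at(kitchen)} = {open(d_dock_kitchen)}
  ∪ pre   = {open(d_dock_kitchen)} ∪ {at(office), open(d_office_kitchen)}
          = {at(office), open(d_dock_kitchen), open(d_office_kitchen)}

== RESULT ==
["at(office)", "open(d_dock_kitchen)", "open(d_office_kitchen)"]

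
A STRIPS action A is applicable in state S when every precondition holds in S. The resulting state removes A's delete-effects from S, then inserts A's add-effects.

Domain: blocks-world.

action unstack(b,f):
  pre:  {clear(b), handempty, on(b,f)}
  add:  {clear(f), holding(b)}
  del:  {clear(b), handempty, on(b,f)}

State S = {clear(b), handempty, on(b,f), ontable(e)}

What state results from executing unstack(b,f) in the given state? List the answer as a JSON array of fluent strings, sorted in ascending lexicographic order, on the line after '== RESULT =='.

Progress:
  pre ⊆ S: {clear(b), handempty, on(b,f)} ⊆ S  — applicable
  S \ del = {ontable(e)}
  ∪ add   = {clear(f), holding(b), ontable(e)}

== RESULT ==
["clear(f)", "holding(b)", "ontable(e)"]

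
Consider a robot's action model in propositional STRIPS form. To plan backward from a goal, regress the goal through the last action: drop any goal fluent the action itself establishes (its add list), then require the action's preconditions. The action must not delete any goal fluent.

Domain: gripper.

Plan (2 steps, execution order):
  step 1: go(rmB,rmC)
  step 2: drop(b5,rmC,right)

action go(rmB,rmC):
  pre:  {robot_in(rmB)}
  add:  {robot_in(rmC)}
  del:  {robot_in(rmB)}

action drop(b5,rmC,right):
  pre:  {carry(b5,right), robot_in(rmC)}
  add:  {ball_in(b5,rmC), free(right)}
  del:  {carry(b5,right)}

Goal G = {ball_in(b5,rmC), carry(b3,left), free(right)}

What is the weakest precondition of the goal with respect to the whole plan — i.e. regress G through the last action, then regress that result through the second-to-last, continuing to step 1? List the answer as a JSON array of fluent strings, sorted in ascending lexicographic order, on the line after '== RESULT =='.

Regress step by step:
  through step 2 (drop(b5,rmC,right)): drop {ball_in(b5,rmC), free(right)}, keep {carry(b3,left)}, require {carry(b5,right), robot_in(rmC)}
    → {carry(b3,left), carry(b5,right), robot_in(rmC)}
  through step 1 (go(rmB,rmC)): drop {robot_in(rmC)}, keep {carry(b3,left), carry(b5,right)}, require {robot_in(rmB)}
    → {carry(b3,left), carry(b5,right), robot_in(rmB)}

== RESULT ==
["carry(b3,left)", "carry(b5,right)", "robot_in(rmB)"]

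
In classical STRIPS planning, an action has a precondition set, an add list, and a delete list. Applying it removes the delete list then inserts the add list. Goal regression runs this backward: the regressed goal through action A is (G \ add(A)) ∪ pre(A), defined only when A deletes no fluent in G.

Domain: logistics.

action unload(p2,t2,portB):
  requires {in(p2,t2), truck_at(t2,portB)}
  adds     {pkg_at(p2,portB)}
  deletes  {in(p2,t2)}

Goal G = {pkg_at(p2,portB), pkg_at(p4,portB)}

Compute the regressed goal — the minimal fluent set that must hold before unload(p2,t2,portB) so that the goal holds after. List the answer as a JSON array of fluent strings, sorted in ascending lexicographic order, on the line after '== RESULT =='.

Compute (G \ add) ∪ pre:
  G ∩ del = {}  (empty — regression defined)
  G \ add = {pkg_at(p2,portB), pkg_at(p4,portB)} \ {pkg_at(p2,portB)} = {pkg_at(p4,portB)}
  ∪ pre   = {pkg_at(p4,portB)} ∪ {in(p2,t2), truck_at(t2,portB)}
          = {in(p2,t2), pkg_at(p4,portB), truck_at(t2,portB)}

== RESULT ==
["in(p2,t2)", "pkg_at(p4,portB)", "truck_at(t2,portB)"]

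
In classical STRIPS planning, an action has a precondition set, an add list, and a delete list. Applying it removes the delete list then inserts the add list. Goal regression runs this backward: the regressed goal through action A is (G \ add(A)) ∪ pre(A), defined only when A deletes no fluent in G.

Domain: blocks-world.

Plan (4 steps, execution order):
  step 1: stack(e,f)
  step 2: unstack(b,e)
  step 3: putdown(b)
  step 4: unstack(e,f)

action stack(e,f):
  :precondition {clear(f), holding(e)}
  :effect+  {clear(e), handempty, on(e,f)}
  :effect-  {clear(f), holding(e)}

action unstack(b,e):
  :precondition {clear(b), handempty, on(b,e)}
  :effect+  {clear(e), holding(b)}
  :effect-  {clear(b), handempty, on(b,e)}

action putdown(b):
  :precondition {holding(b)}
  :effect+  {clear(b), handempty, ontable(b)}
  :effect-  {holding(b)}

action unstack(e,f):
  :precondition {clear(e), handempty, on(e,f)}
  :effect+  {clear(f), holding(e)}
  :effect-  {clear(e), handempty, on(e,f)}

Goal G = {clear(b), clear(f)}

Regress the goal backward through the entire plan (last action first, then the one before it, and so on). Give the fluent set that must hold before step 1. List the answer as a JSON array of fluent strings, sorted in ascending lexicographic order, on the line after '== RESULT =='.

Work backward from the goal:
  through step 4 (unstack(e,f)): drop {clear(f)}, keep {clear(b)}, require {clear(e), handempty, on(e,f)}
    → {clear(b), clear(e), handempty, on(e,f)}
  through step 3 (putdown(b)): drop {clear(b), handempty}, keep {clear(e), on(e,f)}, require {holding(b)}
    → {clear(e), holding(b), on(e,f)}
  through step 2 (unstack(b,e)): drop {clear(e), holding(b)}, keep {on(e,f)}, require {clear(b), handempty, on(b,e)}
    → {clear(b), handempty, on(b,e), on(e,f)}
  through step 1 (stack(e,f)): drop {handempty, on(e,f)}, keep {clear(b), on(b,e)}, require {clear(f), holding(e)}
    → {clear(b), clear(f), holding(e), on(b,e)}

== RESULT ==
["clear(b)", "clear(f)", "holding(e)", "on(b,e)"]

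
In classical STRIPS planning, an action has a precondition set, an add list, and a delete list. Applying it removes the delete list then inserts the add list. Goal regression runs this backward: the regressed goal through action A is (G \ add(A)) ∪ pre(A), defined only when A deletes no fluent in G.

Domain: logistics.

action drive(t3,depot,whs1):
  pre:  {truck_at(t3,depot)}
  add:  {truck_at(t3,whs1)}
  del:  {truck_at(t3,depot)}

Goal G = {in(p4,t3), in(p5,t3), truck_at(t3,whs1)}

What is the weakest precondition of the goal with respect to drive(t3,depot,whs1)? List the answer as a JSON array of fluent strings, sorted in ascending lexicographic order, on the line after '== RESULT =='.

Compute (G \ add) ∪ pre:
  G ∩ del = {}  (empty — regression defined)
  G \ add = {in(p4,t3), in(p5,t3), truck_at(t3,whs1)} \ {truck_at(t3,whs1)} = {in(p4,t3), in(p5,t3)}
  ∪ pre   = {in(p4,t3), in(p5,t3)} ∪ {truck_at(t3,depot)}
          = {in(p4,t3), in(p5,t3), truck_at(t3,depot)}

== RESULT ==
["in(p4,t3)", "in(p5,t3)", "truck_at(t3,depot)"]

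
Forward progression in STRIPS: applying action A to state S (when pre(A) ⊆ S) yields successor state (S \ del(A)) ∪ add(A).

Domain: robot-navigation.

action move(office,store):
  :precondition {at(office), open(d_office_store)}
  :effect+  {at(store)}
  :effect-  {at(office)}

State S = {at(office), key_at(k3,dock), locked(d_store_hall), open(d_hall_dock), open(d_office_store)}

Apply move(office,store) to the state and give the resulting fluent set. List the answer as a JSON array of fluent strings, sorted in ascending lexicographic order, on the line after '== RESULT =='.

Progress:
  pre ⊆ S: {at(office), open(d_office_store)} ⊆ S  — applicable
  S \ del = {key_at(k3,dock), locked(d_store_hall), open(d_hall_dock), open(d_office_store)}
  ∪ add   = {at(store), key_at(k3,dock), locked(d_store_hall), open(d_hall_dock), open(d_office_store)}

== RESULT ==
["at(store)", "key_at(k3,dock)", "locked(d_store_hall)", "open(d_hall_dock)", "open(d_office_store)"]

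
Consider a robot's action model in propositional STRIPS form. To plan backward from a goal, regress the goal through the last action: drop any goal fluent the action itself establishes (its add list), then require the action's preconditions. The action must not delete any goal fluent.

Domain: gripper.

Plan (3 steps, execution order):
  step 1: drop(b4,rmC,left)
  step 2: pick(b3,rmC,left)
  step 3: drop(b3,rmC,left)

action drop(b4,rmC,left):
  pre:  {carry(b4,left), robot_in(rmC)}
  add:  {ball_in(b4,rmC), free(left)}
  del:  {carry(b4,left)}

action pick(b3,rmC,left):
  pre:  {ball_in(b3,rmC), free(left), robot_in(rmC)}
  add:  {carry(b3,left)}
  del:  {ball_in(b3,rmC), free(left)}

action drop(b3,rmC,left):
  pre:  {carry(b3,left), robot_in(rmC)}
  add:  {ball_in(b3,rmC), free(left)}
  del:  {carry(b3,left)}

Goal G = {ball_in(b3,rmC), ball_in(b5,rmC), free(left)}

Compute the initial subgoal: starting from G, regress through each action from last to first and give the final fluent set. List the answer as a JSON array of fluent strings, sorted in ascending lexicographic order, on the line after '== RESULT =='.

Work backward from the goal:
  through step 3 (drop(b3,rmC,left)): drop {ball_in(b3,rmC), free(left)}, keep {ball_in(b5,rmC)}, require {carry(b3,left), robot_in(rmC)}
    → {ball_in(b5,rmC), carry(b3,left), robot_in(rmC)}
  through step 2 (pick(b3,rmC,left)): drop {carry(b3,left)}, keep {ball_in(b5,rmC), robot_in(rmC)}, require {ball_in(b3,rmC), free(left), robot_in(rmC)}
    → {ball_in(b3,rmC), ball_in(b5,rmC), free(left), robot_in(rmC)}
  through step 1 (drop(b4,rmC,left)): drop {free(left)}, keep {ball_in(b3,rmC), ball_in(b5,rmC), robot_in(rmC)}, require {carry(b4,left), robot_in(rmC)}
    → {ball_in(b3,rmC), ball_in(b5,rmC), carry(b4,left), robot_in(rmC)}

== RESULT ==
["ball_in(b3,rmC)", "ball_in(b5,rmC)", "carry(b4,left)", "robot_in(rmC)"]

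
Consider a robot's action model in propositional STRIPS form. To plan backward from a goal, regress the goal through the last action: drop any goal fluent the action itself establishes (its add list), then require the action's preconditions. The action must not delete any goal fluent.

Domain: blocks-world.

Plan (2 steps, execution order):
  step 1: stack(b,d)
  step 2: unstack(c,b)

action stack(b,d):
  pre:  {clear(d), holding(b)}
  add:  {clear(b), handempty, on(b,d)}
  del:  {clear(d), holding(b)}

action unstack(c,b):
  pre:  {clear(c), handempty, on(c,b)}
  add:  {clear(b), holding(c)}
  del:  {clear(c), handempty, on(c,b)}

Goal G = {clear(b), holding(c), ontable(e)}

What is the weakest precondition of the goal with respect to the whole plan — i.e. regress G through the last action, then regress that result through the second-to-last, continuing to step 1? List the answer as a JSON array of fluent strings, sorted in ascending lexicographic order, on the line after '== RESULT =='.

Regress step by step:
  through step 2 (unstack(c,b)): drop {clear(b), holding(c)}, keep {ontable(e)}, require {clear(c), handempty, on(c,b)}
    → {clear(c), handempty, on(c,b), ontable(e)}
  through step 1 (stack(b,d)): drop {handempty}, keep {clear(c), on(c,b), ontable(e)}, require {clear(d), holding(b)}
    → {clear(c), clear(d), holding(b), on(c,b), ontable(e)}

== RESULT ==
["clear(c)", "clear(d)", "holding(b)", "on(c,b)", "ontable(e)"]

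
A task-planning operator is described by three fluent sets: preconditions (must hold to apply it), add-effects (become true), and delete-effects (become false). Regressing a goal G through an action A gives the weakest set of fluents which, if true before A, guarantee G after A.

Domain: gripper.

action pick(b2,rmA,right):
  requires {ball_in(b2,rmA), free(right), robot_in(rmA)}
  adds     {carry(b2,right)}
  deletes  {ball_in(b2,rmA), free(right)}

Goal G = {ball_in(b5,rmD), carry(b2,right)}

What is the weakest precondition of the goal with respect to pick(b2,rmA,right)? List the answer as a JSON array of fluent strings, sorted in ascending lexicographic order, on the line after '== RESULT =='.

Compute (G \ add) ∪ pre:
  G ∩ del = {}  (empty — regression defined)
  G \ add = {ball_in(b5,rmD), carry(b2,right)} \ {carry(b2,right)} = {ball_in(b5,rmD)}
  ∪ pre   = {ball_in(b5,rmD)} ∪ {ball_in(b2,rmA), free(right), robot_in(rmA)}
          = {ball_in(b2,rmA), ball_in(b5,rmD), free(right), robot_in(rmA)}

== RESULT ==
["ball_in(b2,rmA)", "ball_in(b5,rmD)", "free(right)", "robot_in(rmA)"]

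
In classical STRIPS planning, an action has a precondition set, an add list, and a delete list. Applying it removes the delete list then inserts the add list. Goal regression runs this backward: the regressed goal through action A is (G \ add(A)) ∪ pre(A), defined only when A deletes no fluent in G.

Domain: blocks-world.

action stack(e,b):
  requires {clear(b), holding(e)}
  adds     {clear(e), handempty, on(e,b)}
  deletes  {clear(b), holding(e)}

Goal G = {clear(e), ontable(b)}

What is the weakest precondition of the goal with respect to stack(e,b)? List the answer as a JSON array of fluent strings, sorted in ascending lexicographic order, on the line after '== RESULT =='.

Compute (G \ add) ∪ pre:
  G ∩ del = {}  (empty — regression defined)
  G \ add = {clear(e), ontable(b)} \ {clear(e), handempty, on(e,b)} = {ontable(b)}
  ∪ pre   = {ontable(b)} ∪ {clear(b), holding(e)}
          = {clear(b), holding(e), ontable(b)}

== RESULT ==
["clear(b)", "holding(e)", "ontable(b)"]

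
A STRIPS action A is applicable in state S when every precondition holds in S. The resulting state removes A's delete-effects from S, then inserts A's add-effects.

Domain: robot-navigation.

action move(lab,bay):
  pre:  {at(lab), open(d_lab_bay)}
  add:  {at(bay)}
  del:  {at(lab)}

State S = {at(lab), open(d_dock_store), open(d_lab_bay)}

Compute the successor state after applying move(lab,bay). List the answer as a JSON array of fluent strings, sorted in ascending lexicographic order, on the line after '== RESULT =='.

Compute (S \ del) ∪ add:
  pre ⊆ S: {at(lab), open(d_lab_bay)} ⊆ S  — applicable
  S \ del = {open(d_dock_store), open(d_lab_bay)}
  ∪ add   = {at(bay), open(d_dock_store), open(d_lab_bay)}

== RESULT ==
["at(bay)", "open(d_dock_store)", "open(d_lab_bay)"]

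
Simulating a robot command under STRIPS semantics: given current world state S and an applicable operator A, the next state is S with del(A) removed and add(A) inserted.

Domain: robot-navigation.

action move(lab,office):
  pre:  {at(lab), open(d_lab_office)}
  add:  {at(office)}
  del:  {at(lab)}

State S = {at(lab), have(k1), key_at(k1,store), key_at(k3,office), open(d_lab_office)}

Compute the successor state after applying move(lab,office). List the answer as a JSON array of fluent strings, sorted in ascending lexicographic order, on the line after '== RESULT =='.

Progress:
  pre ⊆ S: {at(lab), open(d_lab_office)} ⊆ S  — applicable
  S \ del = {have(k1), key_at(k1,store), key_at(k3,office), open(d_lab_office)}
  ∪ add   = {at(office), have(k1), key_at(k1,store), key_at(k3,office), open(d_lab_office)}

== RESULT ==
["at(office)", "have(k1)", "key_at(k1,store)", "key_at(k3,office)", "open(d_lab_office)"]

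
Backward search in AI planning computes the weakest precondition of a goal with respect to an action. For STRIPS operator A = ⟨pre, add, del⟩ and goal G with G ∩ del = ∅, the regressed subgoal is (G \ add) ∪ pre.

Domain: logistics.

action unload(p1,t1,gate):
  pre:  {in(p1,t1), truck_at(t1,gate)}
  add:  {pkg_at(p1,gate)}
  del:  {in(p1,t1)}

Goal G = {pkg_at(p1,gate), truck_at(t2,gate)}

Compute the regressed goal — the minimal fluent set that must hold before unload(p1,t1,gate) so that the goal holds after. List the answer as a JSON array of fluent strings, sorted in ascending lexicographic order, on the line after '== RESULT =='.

Regress:
  G ∩ del = {}  (empty — regression defined)
  G \ add = {pkg_at(p1,gate), truck_at(t2,gate)} \ {pkg_at(p1,gate)} = {truck_at(t2,gate)}
  ∪ pre   = {truck_at(t2,gate)} ∪ {in(p1,t1), truck_at(t1,gate)}
          = {in(p1,t1), truck_at(t1,gate), truck_at(t2,gate)}

== RESULT ==
["in(p1,t1)", "truck_at(t1,gate)", "truck_at(t2,gate)"]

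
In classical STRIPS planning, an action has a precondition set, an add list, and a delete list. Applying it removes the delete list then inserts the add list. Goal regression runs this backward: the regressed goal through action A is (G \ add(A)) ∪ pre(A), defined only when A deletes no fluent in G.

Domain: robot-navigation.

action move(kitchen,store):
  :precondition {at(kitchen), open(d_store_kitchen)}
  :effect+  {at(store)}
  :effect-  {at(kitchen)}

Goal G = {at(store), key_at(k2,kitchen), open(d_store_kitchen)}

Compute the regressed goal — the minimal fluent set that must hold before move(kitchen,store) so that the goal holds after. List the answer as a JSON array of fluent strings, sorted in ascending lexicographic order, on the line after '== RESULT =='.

Regress:
  G ∩ del = {}  (empty — regression defined)
  G \ add = {at(store), key_at(k2,kitchen), open(d_store_kitchen)} \ {at(store)} = {key_at(k2,kitchen), open(d_store_kitchen)}
  ∪ pre   = {key_at(k2,kitchen), open(d_store_kitchen)} ∪ {at(kitchen), open(d_store_kitchen)}
          = {at(kitchen), key_at(k2,kitchen), open(d_store_kitchen)}

== RESULT ==
["at(kitchen)", "key_at(k2,kitchen)", "open(d_store_kitchen)"]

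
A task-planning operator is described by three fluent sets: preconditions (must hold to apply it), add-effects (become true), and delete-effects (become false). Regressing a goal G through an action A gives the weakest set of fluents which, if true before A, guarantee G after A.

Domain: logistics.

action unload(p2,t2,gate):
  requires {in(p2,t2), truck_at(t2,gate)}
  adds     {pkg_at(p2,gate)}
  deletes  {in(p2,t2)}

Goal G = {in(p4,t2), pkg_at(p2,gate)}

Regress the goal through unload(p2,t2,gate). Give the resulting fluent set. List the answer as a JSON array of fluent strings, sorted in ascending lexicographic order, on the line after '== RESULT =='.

Regress:
  G ∩ del = {}  (empty — regression defined)
  G \ add = {in(p4,t2), pkg_at(p2,gate)} \ {pkg_at(p2,gate)} = {in(p4,t2)}
  ∪ pre   = {in(p4,t2)} ∪ {in(p2,t2), truck_at(t2,gate)}
          = {in(p2,t2), in(p4,t2), truck_at(t2,gate)}

== RESULT ==
["in(p2,t2)", "in(p4,t2)", "truck_at(t2,gate)"]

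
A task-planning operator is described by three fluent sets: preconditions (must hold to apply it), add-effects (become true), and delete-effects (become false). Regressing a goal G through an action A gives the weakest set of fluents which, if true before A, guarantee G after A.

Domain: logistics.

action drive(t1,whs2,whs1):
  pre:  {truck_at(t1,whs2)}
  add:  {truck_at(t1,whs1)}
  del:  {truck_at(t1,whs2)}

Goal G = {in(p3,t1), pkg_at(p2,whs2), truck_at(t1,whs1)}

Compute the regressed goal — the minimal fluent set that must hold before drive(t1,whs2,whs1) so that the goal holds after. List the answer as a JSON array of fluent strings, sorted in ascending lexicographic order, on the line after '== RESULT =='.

Compute (G \ add) ∪ pre:
  G ∩ del = {}  (empty — regression defined)
  G \ add = {in(p3,t1), pkg_at(p2,whs2), truck_at(t1,whs1)} \ {truck_at(t1,whs1)} = {in(p3,t1), pkg_at(p2,whs2)}
  ∪ pre   = {in(p3,t1), pkg_at(p2,whs2)} ∪ {truck_at(t1,whs2)}
          = {in(p3,t1), pkg_at(p2,whs2), truck_at(t1,whs2)}

== RESULT ==
["in(p3,t1)", "pkg_at(p2,whs2)", "truck_at(t1,whs2)"]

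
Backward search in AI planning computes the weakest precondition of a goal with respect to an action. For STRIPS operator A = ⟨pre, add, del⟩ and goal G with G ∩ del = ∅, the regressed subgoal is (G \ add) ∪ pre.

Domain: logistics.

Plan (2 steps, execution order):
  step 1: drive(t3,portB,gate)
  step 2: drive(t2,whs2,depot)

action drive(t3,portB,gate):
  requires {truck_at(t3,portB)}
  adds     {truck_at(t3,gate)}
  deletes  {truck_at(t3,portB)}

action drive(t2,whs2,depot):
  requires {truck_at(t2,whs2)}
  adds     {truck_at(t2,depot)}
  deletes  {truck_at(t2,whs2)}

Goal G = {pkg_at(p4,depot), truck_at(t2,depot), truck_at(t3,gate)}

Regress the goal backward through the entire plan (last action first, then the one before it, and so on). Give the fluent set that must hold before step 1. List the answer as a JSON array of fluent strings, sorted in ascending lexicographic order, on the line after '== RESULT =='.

Work backward from the goal:
  through step 2 (drive(t2,whs2,depot)): drop {truck_at(t2,depot)}, keep {pkg_at(p4,depot), truck_at(t3,gate)}, require {truck_at(t2,whs2)}
    → {pkg_at(p4,depot), truck_at(t2,whs2), truck_at(t3,gate)}
  through step 1 (drive(t3,portB,gate)): drop {truck_at(t3,gate)}, keep {pkg_at(p4,depot), truck_at(t2,whs2)}, require {truck_at(t3,portB)}
    → {pkg_at(p4,depot), truck_at(t2,whs2), truck_at(t3,portB)}

== RESULT ==
["pkg_at(p4,depot)", "truck_at(t2,whs2)", "truck_at(t3,portB)"]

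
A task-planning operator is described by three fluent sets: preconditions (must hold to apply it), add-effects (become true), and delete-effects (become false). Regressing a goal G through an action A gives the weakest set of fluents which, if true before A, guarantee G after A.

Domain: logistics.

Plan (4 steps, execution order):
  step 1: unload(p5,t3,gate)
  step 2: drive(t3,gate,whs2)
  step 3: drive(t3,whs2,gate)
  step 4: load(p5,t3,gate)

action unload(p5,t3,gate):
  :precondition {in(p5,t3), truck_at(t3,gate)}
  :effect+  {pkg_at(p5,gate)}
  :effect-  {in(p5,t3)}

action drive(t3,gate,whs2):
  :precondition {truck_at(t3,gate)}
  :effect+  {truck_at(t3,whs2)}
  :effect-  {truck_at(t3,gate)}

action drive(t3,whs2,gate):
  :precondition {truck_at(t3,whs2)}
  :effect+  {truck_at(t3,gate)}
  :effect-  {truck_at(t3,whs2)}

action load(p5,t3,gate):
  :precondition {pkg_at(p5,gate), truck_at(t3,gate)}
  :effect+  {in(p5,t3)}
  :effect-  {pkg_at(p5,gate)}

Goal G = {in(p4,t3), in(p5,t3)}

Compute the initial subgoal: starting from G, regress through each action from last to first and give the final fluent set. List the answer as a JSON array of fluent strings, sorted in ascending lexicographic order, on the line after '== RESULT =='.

Work backward from the goal:
  through step 4 (load(p5,t3,gate)): drop {in(p5,t3)}, keep {in(p4,t3)}, require {pkg_at(p5,gate), truck_at(t3,gate)}
    → {in(p4,t3), pkg_at(p5,gate), truck_at(t3,gate)}
  through step 3 (drive(t3,whs2,gate)): drop {truck_at(t3,gate)}, keep {in(p4,t3), pkg_at(p5,gate)}, require {truck_at(t3,whs2)}
    → {in(p4,t3), pkg_at(p5,gate), truck_at(t3,whs2)}
  through step 2 (drive(t3,gate,whs2)): drop {truck_at(t3,whs2)}, keep {in(p4,t3), pkg_at(p5,gate)}, require {truck_at(t3,gate)}
    → {in(p4,t3), pkg_at(p5,gate), truck_at(t3,gate)}
  through step 1 (unload(p5,t3,gate)): drop {pkg_at(p5,gate)}, keep {in(p4,t3), truck_at(t3,gate)}, require {in(p5,t3), truck_at(t3,gate)}
    → {in(p4,t3), in(p5,t3), truck_at(t3,gate)}

== RESULT ==
["in(p4,t3)", "in(p5,t3)", "truck_at(t3,gate)"]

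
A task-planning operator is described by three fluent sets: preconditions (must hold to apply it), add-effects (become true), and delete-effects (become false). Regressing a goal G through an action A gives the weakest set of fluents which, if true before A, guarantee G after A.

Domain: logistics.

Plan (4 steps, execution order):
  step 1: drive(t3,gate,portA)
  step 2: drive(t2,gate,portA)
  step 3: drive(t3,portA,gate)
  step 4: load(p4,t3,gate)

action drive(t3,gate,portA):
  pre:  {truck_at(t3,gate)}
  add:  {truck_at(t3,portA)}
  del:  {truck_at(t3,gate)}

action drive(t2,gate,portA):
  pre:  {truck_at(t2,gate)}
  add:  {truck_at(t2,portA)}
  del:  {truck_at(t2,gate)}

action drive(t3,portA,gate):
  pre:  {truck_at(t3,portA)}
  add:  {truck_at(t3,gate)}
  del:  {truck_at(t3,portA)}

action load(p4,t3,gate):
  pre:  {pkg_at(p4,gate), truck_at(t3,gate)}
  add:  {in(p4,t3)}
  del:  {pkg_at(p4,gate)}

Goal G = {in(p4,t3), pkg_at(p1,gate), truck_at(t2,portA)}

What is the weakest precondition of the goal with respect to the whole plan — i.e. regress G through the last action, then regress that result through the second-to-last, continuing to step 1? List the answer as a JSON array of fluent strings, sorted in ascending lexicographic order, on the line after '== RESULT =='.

Work backward from the goal:
  through step 4 (load(p4,t3,gate)): drop {in(p4,t3)}, keep {pkg_at(p1,gate), truck_at(t2,portA)}, require {pkg_at(p4,gate), truck_at(t3,gate)}
    → {pkg_at(p1,gate), pkg_at(p4,gate), truck_at(t2,portA), truck_at(t3,gate)}
  through step 3 (drive(t3,portA,gate)): drop {truck_at(t3,gate)}, keep {pkg_at(p1,gate), pkg_at(p4,gate), truck_at(t2,portA)}, require {truck_at(t3,portA)}
    → {pkg_at(p1,gate), pkg_at(p4,gate), truck_at(t2,portA), truck_at(t3,portA)}
  through step 2 (drive(t2,gate,portA)): drop {truck_at(t2,portA)}, keep {pkg_at(p1,gate), pkg_at(p4,gate), truck_at(t3,portA)}, require {truck_at(t2,gate)}
    → {pkg_at(p1,gate), pkg_at(p4,gate), truck_at(t2,gate), truck_at(t3,portA)}
  through step 1 (drive(t3,gate,portA)): drop {truck_at(t3,portA)}, keep {pkg_at(p1,gate), pkg_at(p4,gate), truck_at(t2,gate)}, require {truck_at(t3,gate)}
    → {pkg_at(p1,gate), pkg_at(p4,gate), truck_at(t2,gate), truck_at(t3,gate)}

== RESULT ==
["pkg_at(p1,gate)", "pkg_at(p4,gate)", "truck_at(t2,gate)", "truck_at(t3,gate)"]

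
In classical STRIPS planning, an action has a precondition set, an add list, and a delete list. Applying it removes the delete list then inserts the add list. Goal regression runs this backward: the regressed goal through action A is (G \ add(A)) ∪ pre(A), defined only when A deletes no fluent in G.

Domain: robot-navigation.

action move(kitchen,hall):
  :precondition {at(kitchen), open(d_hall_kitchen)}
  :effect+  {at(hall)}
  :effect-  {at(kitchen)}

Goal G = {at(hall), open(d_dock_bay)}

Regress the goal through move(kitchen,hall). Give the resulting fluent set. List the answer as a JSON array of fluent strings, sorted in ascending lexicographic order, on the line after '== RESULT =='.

Compute (G \ add) ∪ pre:
  G ∩ del = {}  (empty — regression defined)
  G \ add = {at(hall), open(d_dock_bay)} \ {at(hall)} = {open(d_dock_bay)}
  ∪ pre   = {open(d_dock_bay)} ∪ {at(kitchen), open(d_hall_kitchen)}
          = {at(kitchen), open(d_dock_bay), open(d_hall_kitchen)}

== RESULT ==
["at(kitchen)", "open(d_dock_bay)", "open(d_hall_kitchen)"]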